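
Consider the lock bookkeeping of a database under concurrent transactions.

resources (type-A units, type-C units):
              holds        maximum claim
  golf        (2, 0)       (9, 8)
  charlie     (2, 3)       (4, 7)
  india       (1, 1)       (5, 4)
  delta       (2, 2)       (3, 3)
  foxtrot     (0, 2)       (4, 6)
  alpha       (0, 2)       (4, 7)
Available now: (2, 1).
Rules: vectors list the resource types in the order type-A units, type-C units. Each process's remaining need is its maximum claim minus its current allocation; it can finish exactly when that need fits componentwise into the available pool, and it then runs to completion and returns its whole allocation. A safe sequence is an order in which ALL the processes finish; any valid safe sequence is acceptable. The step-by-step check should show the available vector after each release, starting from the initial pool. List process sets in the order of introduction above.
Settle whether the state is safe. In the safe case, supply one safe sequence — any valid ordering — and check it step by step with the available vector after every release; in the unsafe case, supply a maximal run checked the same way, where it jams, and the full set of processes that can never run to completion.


The state is SAFE; one workable sequence: delta, india, foxtrot, alpha, charlie, golf.
Key observation: the order's first zero-slack moment is delta ((1, 1) needed, (2, 1) free — a requested resource with nothing to spare).
Step-by-step check:
  pool = (2, 1)
  delta needs (1, 1) <= (2, 1) -> finishes; pool += (2, 2) = (4, 3)
  india needs (4, 3) <= (4, 3) -> finishes; pool += (1, 1) = (5, 4)
  foxtrot needs (4, 4) <= (5, 4) -> finishes; pool += (0, 2) = (5, 6)
  alpha needs (4, 5) <= (5, 6) -> finishes; pool += (0, 2) = (5, 8)
  charlie needs (2, 4) <= (5, 8) -> finishes; pool += (2, 3) = (7, 11)
  golf needs (7, 8) <= (7, 11) -> finishes; pool += (2, 0) = (9, 11)


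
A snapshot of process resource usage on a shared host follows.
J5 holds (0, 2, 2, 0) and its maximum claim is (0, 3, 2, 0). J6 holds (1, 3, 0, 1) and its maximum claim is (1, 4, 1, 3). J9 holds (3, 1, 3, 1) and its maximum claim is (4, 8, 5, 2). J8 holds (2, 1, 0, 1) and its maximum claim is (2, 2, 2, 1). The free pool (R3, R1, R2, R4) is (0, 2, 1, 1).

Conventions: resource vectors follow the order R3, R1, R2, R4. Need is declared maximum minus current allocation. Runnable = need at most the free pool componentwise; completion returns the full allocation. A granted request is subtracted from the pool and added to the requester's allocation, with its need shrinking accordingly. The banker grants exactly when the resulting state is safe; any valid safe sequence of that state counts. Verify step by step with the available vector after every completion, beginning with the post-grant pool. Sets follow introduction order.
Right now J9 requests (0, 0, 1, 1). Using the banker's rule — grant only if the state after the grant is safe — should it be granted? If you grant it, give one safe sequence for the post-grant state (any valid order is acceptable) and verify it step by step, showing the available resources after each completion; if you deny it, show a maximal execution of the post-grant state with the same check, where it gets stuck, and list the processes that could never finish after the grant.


DENY: after the grant no complete ordering would exist.
Key observation: after J5, J8 the pool peaks at (2, 5, 2, 1), and each blocked process is short somewhere: J6 on R4; J9 on R1.
After a pretend grant, a maximal execution: J5, J8 — then nothing else fits. Walking it through:
  pool = (0, 2, 0, 0)
  J5: need (0, 1, 0, 0) fits (0, 2, 0, 0); releases (0, 2, 2, 0), pool now (0, 4, 2, 0)
  J8: need (0, 1, 2, 0) fits (0, 4, 2, 0); releases (2, 1, 0, 1), pool now (2, 5, 2, 1)
  blocked: J6 wants (0, 1, 1, 2), pool (2, 5, 2, 1) — not enough R4
  blocked: J9 wants (1, 7, 1, 0), pool (2, 5, 2, 1) — not enough R1
Processes that could never finish after the grant: J6 and J9.


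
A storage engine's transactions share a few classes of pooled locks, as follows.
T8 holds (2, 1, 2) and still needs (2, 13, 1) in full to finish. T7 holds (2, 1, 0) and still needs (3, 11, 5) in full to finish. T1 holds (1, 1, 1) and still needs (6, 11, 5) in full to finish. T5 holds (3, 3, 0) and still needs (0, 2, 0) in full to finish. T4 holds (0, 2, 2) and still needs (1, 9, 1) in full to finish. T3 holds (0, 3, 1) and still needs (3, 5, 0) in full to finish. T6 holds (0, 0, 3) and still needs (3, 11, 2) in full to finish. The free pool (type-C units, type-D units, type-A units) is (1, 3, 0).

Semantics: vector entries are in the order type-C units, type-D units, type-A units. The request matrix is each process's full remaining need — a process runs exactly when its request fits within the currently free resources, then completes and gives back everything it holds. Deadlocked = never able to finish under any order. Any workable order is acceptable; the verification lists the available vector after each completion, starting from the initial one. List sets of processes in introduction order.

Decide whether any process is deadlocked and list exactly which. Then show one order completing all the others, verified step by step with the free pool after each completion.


No process is deadlocked.
Key observation: starting with T5, each completion frees enough for the next — no one is permanently blocked.
A valid finishing order for the others: T5, T3, T4, T6, T7, T1, T8. Step-by-step check:
  pool = (1, 3, 0)
  run T5 (needs (0, 2, 0), free (1, 3, 0)); after release of (3, 3, 0) the pool is (4, 6, 0)
  run T3 (needs (3, 5, 0), free (4, 6, 0)); after release of (0, 3, 1) the pool is (4, 9, 1)
  run T4 (needs (1, 9, 1), free (4, 9, 1)); after release of (0, 2, 2) the pool is (4, 11, 3)
  run T6 (needs (3, 11, 2), free (4, 11, 3)); after release of (0, 0, 3) the pool is (4, 11, 6)
  run T7 (needs (3, 11, 5), free (4, 11, 6)); after release of (2, 1, 0) the pool is (6, 12, 6)
  run T1 (needs (6, 11, 5), free (6, 12, 6)); after release of (1, 1, 1) the pool is (7, 13, 7)
  run T8 (needs (2, 13, 1), free (7, 13, 7)); after release of (2, 1, 2) the pool is (9, 14, 9)


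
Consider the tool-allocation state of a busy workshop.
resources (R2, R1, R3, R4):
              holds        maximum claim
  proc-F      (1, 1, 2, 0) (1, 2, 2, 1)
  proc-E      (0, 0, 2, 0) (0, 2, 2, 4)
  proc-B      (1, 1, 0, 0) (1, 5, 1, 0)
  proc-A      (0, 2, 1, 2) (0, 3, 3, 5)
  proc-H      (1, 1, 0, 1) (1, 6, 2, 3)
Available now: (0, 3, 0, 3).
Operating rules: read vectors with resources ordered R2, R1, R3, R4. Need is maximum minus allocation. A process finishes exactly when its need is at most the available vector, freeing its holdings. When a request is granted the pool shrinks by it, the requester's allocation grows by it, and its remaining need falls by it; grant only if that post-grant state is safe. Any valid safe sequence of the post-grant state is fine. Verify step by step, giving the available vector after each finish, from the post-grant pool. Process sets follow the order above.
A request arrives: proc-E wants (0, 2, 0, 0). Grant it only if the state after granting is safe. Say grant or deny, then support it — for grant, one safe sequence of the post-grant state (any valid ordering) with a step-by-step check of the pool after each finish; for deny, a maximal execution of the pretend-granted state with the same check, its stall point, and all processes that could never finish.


GRANT — the state after the grant stays safe, e.g. via proc-F, proc-A, proc-B, proc-E, proc-H.
Key observation: granting shrinks the pool to (0, 1, 0, 3), yet proc-F still fits and the chain goes through.
Check on the post-grant state, step by step:
  pool = (0, 1, 0, 3)
  proc-F needs (0, 1, 0, 1) <= (0, 1, 0, 3) -> finishes; pool += (1, 1, 2, 0) = (1, 2, 2, 3)
  proc-A needs (0, 1, 2, 3) <= (1, 2, 2, 3) -> finishes; pool += (0, 2, 1, 2) = (1, 4, 3, 5)
  proc-B needs (0, 4, 1, 0) <= (1, 4, 3, 5) -> finishes; pool += (1, 1, 0, 0) = (2, 5, 3, 5)
  proc-E needs (0, 0, 0, 4) <= (2, 5, 3, 5) -> finishes; pool += (0, 2, 2, 0) = (2, 7, 5, 5)
  proc-H needs (0, 5, 2, 2) <= (2, 7, 5, 5) -> finishes; pool += (1, 1, 0, 1) = (3, 8, 5, 6)


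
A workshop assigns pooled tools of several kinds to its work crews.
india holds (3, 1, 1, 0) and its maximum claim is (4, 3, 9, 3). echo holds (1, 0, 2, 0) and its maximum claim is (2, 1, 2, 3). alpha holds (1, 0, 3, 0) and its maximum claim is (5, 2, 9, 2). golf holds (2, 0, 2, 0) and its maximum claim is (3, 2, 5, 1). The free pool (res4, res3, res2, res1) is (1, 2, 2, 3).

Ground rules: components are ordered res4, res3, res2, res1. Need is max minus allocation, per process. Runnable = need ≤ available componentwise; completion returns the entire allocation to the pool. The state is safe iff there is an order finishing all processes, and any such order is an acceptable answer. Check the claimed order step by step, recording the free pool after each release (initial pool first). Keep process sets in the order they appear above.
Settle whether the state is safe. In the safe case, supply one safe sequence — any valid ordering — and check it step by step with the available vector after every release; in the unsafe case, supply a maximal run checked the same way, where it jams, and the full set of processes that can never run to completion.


SAFE — a valid safe sequence is echo, golf, alpha, india.
Key observation: echo marks the first exact bind of the order: its need (1, 1, 0, 3) fits the free (1, 2, 2, 3) with zero slack on a requested resource.
Walking it through:
  pool = (1, 2, 2, 3)
  run echo (needs (1, 1, 0, 3), free (1, 2, 2, 3)); after release of (1, 0, 2, 0) the pool is (2, 2, 4, 3)
  run golf (needs (1, 2, 3, 1), free (2, 2, 4, 3)); after release of (2, 0, 2, 0) the pool is (4, 2, 6, 3)
  run alpha (needs (4, 2, 6, 2), free (4, 2, 6, 3)); after release of (1, 0, 3, 0) the pool is (5, 2, 9, 3)
  run india (needs (1, 2, 8, 3), free (5, 2, 9, 3)); after release of (3, 1, 1, 0) the pool is (8, 3, 10, 3)


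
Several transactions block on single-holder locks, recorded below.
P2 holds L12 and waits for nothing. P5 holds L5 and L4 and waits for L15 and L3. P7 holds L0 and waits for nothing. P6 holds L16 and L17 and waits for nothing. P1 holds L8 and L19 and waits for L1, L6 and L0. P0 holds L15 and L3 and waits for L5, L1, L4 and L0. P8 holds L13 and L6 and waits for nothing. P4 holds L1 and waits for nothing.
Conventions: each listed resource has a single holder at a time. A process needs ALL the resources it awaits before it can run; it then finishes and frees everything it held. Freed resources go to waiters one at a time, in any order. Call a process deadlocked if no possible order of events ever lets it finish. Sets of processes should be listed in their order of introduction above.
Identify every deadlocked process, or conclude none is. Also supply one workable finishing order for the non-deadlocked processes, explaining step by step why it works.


The deadlocked set is P5 and P0.
Key observation: the knot is the closed ring of waits P5 -> P0 -> P5; no other process is dragged down with it.
The rest can finish in the order P7, P6, P2, P8, P4, P1.
Step-by-step check:
  P7: no waits; runs immediately, freeing L0
  P6: no waits; runs immediately, freeing L16 and L17
  P2: no waits; runs immediately, freeing L12
  P8: no waits; runs immediately, freeing L13 and L6
  P4: no waits; runs immediately, freeing L1
  P1: everything it awaited (L1, L6 and L0) is free; runs, freeing L8 and L19


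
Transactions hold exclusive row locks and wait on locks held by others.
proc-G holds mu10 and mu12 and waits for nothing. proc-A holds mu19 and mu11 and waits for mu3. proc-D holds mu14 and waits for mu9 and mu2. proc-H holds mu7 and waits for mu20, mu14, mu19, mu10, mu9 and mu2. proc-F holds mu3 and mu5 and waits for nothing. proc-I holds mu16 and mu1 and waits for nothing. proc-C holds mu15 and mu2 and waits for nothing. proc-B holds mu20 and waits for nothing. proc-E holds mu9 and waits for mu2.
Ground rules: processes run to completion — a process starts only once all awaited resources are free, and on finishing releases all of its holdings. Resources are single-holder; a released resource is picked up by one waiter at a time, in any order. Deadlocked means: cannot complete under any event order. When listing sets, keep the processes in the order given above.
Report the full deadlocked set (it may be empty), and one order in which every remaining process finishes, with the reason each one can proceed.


The deadlocked set is empty.
Key observation: every chain of waits terminates; starting from the processes that wait on nothing, all the rest unlock in turn.
The rest can finish in the order proc-F, proc-C, proc-E, proc-A, proc-D, proc-G, proc-I, proc-B, proc-H.
Check, step by step:
  proc-F: no waits; runs immediately, freeing mu3 and mu5
  proc-C: no waits; runs immediately, freeing mu15 and mu2
  run proc-E (all its waits — mu2 — are resolved); releases mu9
  run proc-A (all its waits — mu3 — are resolved); releases mu19 and mu11
  run proc-D (all its waits — mu9 and mu2 — are resolved); releases mu14
  proc-G: no waits; runs immediately, freeing mu10 and mu12
  proc-I: no waits; runs immediately, freeing mu16 and mu1
  proc-B: no waits; runs immediately, freeing mu20
  run proc-H (all its waits — mu20, mu14, mu19, mu10, mu9 and mu2 — are resolved); releases mu7


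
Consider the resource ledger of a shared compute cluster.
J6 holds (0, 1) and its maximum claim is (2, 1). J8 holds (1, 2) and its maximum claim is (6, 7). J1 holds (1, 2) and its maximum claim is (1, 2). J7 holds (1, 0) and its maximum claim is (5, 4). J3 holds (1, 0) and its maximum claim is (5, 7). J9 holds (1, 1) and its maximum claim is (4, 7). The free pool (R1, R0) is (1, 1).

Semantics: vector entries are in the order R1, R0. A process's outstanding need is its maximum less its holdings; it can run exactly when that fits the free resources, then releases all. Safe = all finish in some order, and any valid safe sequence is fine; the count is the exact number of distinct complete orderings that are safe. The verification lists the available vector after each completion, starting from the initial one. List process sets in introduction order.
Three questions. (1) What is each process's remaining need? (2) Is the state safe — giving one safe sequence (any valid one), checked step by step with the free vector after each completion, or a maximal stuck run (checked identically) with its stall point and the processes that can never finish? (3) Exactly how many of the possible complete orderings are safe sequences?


(1) Outstanding need per process (order R1, R0):
  J6: (2, 0)
  J8: (5, 5)
  J1: (0, 0)
  J7: (4, 4)
  J3: (4, 7)
  J9: (3, 6)
(2) The state is UNSAFE.
Key observation: the wall is R1: completing J1, J6 brings the pool only to (2, 4), and all the rest need more.
A maximal execution: J1, J6 — then nothing else fits. Check, step by step:
  pool = (1, 1)
  J1 needs (0, 0) <= (1, 1) -> finishes; pool += (1, 2) = (2, 3)
  J6 needs (2, 0) <= (2, 3) -> finishes; pool += (0, 1) = (2, 4)
  blocked: J8 wants (5, 5), pool (2, 4) — not enough R1 and R0
  blocked: J7 wants (4, 4), pool (2, 4) — not enough R1
  blocked: J3 wants (4, 7), pool (2, 4) — not enough R1 and R0
  blocked: J9 wants (3, 6), pool (2, 4) — not enough R1 and R0
Never able to finish: J8, J7, J3 and J9.
(3) Precisely 0 of the possible complete orderings are safe sequences.


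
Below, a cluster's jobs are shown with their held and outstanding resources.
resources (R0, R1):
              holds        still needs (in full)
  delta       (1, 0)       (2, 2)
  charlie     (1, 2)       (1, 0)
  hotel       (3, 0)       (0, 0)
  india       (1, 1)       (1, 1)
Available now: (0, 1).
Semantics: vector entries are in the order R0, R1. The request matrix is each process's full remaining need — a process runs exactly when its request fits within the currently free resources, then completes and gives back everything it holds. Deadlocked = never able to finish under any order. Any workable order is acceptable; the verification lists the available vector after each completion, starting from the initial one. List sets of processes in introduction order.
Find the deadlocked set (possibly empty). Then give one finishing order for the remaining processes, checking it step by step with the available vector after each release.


No process is deadlocked.
Key observation: hotel fits the free pool immediately, and its release cascades until everyone finishes.
The rest can finish in the order hotel, india, charlie, delta. Verifying each step:
  pool = (0, 1)
  hotel needs (0, 0) <= (0, 1) -> finishes; pool += (3, 0) = (3, 1)
  india needs (1, 1) <= (3, 1) -> finishes; pool += (1, 1) = (4, 2)
  charlie needs (1, 0) <= (4, 2) -> finishes; pool += (1, 2) = (5, 4)
  delta needs (2, 2) <= (5, 4) -> finishes; pool += (1, 0) = (6, 4)


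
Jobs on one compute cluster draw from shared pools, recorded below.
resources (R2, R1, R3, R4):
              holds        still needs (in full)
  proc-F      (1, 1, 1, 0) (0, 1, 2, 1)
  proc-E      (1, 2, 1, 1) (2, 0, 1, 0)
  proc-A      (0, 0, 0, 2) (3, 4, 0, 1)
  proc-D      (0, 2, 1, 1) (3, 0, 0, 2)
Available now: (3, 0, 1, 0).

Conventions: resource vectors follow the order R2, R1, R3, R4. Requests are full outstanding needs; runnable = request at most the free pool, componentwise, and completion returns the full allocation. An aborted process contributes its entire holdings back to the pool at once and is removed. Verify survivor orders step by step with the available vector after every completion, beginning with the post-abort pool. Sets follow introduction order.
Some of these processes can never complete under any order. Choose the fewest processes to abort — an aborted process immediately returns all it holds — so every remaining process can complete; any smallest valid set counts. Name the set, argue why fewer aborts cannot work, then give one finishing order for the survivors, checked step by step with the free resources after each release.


The answer: abort proc-A.
Key observation: proc-D could never have finished before the abort; with (0, 0, 0, 2) returned by proc-A, it fits at step 1.
Why nothing smaller works: aborting no one leaves the state deadlocked as given.
One survivor order: proc-D, proc-E, proc-F. Check, step by step (post-abort pool first):
  pool = (3, 0, 1, 2)
  proc-D: need (3, 0, 0, 2) fits (3, 0, 1, 2); releases (0, 2, 1, 1), pool now (3, 2, 2, 3)
  proc-E: need (2, 0, 1, 0) fits (3, 2, 2, 3); releases (1, 2, 1, 1), pool now (4, 4, 3, 4)
  proc-F: need (0, 1, 2, 1) fits (4, 4, 3, 4); releases (1, 1, 1, 0), pool now (5, 5, 4, 4)


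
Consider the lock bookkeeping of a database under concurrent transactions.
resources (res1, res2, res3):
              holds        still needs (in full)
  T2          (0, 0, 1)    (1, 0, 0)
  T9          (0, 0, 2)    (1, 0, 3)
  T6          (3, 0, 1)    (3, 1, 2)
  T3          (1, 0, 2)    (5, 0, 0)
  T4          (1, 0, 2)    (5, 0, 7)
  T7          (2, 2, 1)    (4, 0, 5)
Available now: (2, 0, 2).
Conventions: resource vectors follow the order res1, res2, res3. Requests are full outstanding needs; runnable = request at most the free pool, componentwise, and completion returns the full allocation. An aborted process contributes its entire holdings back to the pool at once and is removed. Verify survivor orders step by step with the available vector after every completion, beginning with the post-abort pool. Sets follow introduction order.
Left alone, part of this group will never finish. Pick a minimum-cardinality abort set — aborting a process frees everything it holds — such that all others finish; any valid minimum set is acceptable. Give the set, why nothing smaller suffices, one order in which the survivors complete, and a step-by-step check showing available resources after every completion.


Minimum abort set: T6.
Key observation: T3 was stuck for good until T6 gave back (3, 0, 1); in the order shown it finishes at step 2.
Minimality: the empty abort set fails — the state is deadlocked as it stands.
One survivor order: T2, T3, T9, T4, T7. Check, step by step (post-abort pool first):
  pool = (5, 0, 3)
  run T2 (needs (1, 0, 0), free (5, 0, 3)); after release of (0, 0, 1) the pool is (5, 0, 4)
  run T3 (needs (5, 0, 0), free (5, 0, 4)); after release of (1, 0, 2) the pool is (6, 0, 6)
  run T9 (needs (1, 0, 3), free (6, 0, 6)); after release of (0, 0, 2) the pool is (6, 0, 8)
  run T4 (needs (5, 0, 7), free (6, 0, 8)); after release of (1, 0, 2) the pool is (7, 0, 10)
  run T7 (needs (4, 0, 5), free (7, 0, 10)); after release of (2, 2, 1) the pool is (9, 2, 11)


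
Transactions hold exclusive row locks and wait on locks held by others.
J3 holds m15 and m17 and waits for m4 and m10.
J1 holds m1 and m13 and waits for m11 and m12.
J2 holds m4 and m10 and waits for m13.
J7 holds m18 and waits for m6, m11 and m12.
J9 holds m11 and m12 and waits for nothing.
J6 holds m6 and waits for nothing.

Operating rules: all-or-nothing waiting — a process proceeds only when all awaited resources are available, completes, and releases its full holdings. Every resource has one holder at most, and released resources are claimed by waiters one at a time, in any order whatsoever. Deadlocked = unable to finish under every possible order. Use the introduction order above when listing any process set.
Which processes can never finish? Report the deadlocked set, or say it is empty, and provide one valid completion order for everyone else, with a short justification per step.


No process is deadlocked.
Key observation: all waits point, directly or indirectly, at processes that can finish, so nothing is permanently blocked.
The rest can finish in the order J9, J6, J1, J2, J3, J7.
Check, step by step:
  J9: no waits; runs immediately, freeing m11 and m12
  J6: no waits; runs immediately, freeing m6
  run J1 (all its waits — m11 and m12 — are resolved); releases m1 and m13
  run J2 (all its waits — m13 — are resolved); releases m4 and m10
  run J3 (all its waits — m4 and m10 — are resolved); releases m15 and m17
  run J7 (all its waits — m6, m11 and m12 — are resolved); releases m18


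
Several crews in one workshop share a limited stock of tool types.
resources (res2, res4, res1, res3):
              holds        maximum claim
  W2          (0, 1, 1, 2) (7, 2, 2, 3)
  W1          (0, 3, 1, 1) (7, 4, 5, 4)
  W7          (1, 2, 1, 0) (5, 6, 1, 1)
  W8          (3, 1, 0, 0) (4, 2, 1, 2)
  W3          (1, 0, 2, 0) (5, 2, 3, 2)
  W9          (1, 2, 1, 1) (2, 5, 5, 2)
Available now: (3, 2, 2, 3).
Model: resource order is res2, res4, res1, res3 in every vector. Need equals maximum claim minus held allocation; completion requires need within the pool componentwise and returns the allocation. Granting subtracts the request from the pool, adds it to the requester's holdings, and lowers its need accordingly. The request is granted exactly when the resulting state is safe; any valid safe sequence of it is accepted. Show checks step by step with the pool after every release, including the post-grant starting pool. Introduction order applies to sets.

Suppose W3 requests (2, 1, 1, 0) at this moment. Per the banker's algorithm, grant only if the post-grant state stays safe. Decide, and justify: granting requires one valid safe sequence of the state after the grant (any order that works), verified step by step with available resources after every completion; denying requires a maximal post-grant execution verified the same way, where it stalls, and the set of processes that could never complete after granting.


GRANT: granting preserves safety; a valid post-grant sequence is W8, W3, W9, W7, W1, W2.
Key observation: post-grant, (1, 1, 1, 3) remains, and an order beginning with W8 completes everyone.
Step-by-step check of the post-grant state:
  pool = (1, 1, 1, 3)
  run W8 (needs (1, 1, 1, 2), free (1, 1, 1, 3)); after release of (3, 1, 0, 0) the pool is (4, 2, 1, 3)
  run W3 (needs (2, 1, 0, 2), free (4, 2, 1, 3)); after release of (3, 1, 3, 0) the pool is (7, 3, 4, 3)
  run W9 (needs (1, 3, 4, 1), free (7, 3, 4, 3)); after release of (1, 2, 1, 1) the pool is (8, 5, 5, 4)
  run W7 (needs (4, 4, 0, 1), free (8, 5, 5, 4)); after release of (1, 2, 1, 0) the pool is (9, 7, 6, 4)
  run W1 (needs (7, 1, 4, 3), free (9, 7, 6, 4)); after release of (0, 3, 1, 1) the pool is (9, 10, 7, 5)
  run W2 (needs (7, 1, 1, 1), free (9, 10, 7, 5)); after release of (0, 1, 1, 2) the pool is (9, 11, 8, 7)


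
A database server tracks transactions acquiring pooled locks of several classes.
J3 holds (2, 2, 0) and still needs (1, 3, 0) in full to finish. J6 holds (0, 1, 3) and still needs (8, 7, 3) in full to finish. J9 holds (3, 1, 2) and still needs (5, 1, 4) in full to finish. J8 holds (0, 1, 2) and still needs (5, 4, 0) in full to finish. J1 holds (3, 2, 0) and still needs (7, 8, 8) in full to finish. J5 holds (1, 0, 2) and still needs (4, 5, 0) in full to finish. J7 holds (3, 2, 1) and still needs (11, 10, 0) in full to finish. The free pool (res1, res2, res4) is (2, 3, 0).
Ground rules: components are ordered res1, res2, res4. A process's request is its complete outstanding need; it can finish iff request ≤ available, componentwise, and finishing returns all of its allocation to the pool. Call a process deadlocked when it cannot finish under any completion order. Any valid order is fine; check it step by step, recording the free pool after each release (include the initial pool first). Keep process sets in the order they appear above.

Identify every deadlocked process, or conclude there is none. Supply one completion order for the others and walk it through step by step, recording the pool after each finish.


No process is deadlocked.
Key observation: no deadlock: J3 fits now, and the freed resources carry the rest through.
A valid finishing order for the others: J3, J5, J8, J9, J6, J1, J7. Check, step by step:
  pool = (2, 3, 0)
  run J3 (needs (1, 3, 0), free (2, 3, 0)); after release of (2, 2, 0) the pool is (4, 5, 0)
  run J5 (needs (4, 5, 0), free (4, 5, 0)); after release of (1, 0, 2) the pool is (5, 5, 2)
  run J8 (needs (5, 4, 0), free (5, 5, 2)); after release of (0, 1, 2) the pool is (5, 6, 4)
  run J9 (needs (5, 1, 4), free (5, 6, 4)); after release of (3, 1, 2) the pool is (8, 7, 6)
  run J6 (needs (8, 7, 3), free (8, 7, 6)); after release of (0, 1, 3) the pool is (8, 8, 9)
  run J1 (needs (7, 8, 8), free (8, 8, 9)); after release of (3, 2, 0) the pool is (11, 10, 9)
  run J7 (needs (11, 10, 0), free (11, 10, 9)); after release of (3, 2, 1) the pool is (14, 12, 10)


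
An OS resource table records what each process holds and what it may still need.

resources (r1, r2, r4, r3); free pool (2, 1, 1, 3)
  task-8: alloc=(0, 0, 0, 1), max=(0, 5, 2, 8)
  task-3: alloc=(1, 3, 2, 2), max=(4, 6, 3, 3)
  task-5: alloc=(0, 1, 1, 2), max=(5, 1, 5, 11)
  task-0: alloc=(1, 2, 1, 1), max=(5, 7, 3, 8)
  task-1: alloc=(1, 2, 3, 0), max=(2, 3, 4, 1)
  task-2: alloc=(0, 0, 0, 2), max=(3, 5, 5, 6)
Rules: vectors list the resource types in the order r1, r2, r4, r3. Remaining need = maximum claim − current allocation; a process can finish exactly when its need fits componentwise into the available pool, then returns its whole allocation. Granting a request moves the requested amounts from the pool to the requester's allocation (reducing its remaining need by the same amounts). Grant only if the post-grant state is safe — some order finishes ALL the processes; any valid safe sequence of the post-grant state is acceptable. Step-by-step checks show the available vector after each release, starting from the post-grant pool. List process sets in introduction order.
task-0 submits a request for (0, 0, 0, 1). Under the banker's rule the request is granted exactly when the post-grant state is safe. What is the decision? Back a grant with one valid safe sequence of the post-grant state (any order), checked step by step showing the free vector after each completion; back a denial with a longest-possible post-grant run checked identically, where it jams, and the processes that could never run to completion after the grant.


GRANT: granting preserves safety; a valid post-grant sequence is task-1, task-3, task-2, task-0, task-8, task-5.
Key observation: with (2, 1, 1, 2) left after the transfer, task-1 can run at once — the state stays safe.
Step-by-step check of the post-grant state:
  pool = (2, 1, 1, 2)
  run task-1 (needs (1, 1, 1, 1), free (2, 1, 1, 2)); after release of (1, 2, 3, 0) the pool is (3, 3, 4, 2)
  run task-3 (needs (3, 3, 1, 1), free (3, 3, 4, 2)); after release of (1, 3, 2, 2) the pool is (4, 6, 6, 4)
  run task-2 (needs (3, 5, 5, 4), free (4, 6, 6, 4)); after release of (0, 0, 0, 2) the pool is (4, 6, 6, 6)
  run task-0 (needs (4, 5, 2, 6), free (4, 6, 6, 6)); after release of (1, 2, 1, 2) the pool is (5, 8, 7, 8)
  run task-8 (needs (0, 5, 2, 7), free (5, 8, 7, 8)); after release of (0, 0, 0, 1) the pool is (5, 8, 7, 9)
  run task-5 (needs (5, 0, 4, 9), free (5, 8, 7, 9)); after release of (0, 1, 1, 2) the pool is (5, 9, 8, 11)


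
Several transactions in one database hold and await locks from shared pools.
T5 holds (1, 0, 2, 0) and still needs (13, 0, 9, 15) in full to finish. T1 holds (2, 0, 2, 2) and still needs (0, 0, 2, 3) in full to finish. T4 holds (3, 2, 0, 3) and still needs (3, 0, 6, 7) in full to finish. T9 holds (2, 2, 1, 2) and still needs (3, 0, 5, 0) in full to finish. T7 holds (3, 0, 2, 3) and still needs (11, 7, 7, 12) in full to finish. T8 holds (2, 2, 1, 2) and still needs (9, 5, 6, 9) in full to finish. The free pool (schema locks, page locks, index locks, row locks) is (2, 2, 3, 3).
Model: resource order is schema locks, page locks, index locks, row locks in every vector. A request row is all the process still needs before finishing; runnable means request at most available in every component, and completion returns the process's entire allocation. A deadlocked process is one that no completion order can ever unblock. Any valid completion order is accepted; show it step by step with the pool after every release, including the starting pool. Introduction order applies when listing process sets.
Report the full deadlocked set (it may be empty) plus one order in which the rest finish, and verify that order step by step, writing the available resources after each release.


Nothing here is deadlocked.
Key observation: the pool covers T1 at once, and every later process fits after earlier releases.
A valid finishing order for the others: T1, T9, T4, T8, T7, T5. Step-by-step check:
  pool = (2, 2, 3, 3)
  T1 needs (0, 0, 2, 3) <= (2, 2, 3, 3) -> finishes; pool += (2, 0, 2, 2) = (4, 2, 5, 5)
  T9 needs (3, 0, 5, 0) <= (4, 2, 5, 5) -> finishes; pool += (2, 2, 1, 2) = (6, 4, 6, 7)
  T4 needs (3, 0, 6, 7) <= (6, 4, 6, 7) -> finishes; pool += (3, 2, 0, 3) = (9, 6, 6, 10)
  T8 needs (9, 5, 6, 9) <= (9, 6, 6, 10) -> finishes; pool += (2, 2, 1, 2) = (11, 8, 7, 12)
  T7 needs (11, 7, 7, 12) <= (11, 8, 7, 12) -> finishes; pool += (3, 0, 2, 3) = (14, 8, 9, 15)
  T5 needs (13, 0, 9, 15) <= (14, 8, 9, 15) -> finishes; pool += (1, 0, 2, 0) = (15, 8, 11, 15)


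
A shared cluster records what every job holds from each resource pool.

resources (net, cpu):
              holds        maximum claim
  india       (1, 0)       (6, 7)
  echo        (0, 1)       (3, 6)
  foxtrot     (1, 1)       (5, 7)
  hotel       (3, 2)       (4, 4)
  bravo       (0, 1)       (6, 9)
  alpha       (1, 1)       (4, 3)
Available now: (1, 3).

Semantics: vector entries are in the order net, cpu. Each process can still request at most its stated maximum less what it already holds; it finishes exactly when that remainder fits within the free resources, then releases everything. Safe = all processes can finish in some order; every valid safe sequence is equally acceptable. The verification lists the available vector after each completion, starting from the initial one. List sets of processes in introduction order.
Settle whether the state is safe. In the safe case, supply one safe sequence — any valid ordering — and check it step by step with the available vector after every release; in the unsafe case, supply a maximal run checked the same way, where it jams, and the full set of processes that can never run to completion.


SAFE. One safe sequence: hotel, alpha, echo, foxtrot, bravo, india.
Key observation: the first exact fit in this order is hotel — it needs (1, 2) with (1, 3) free, meeting a requested resource to the last unit.
Check, step by step:
  pool = (1, 3)
  hotel: need (1, 2) fits (1, 3); releases (3, 2), pool now (4, 5)
  alpha: need (3, 2) fits (4, 5); releases (1, 1), pool now (5, 6)
  echo: need (3, 5) fits (5, 6); releases (0, 1), pool now (5, 7)
  foxtrot: need (4, 6) fits (5, 7); releases (1, 1), pool now (6, 8)
  bravo: need (6, 8) fits (6, 8); releases (0, 1), pool now (6, 9)
  india: need (5, 7) fits (6, 9); releases (1, 0), pool now (7, 9)


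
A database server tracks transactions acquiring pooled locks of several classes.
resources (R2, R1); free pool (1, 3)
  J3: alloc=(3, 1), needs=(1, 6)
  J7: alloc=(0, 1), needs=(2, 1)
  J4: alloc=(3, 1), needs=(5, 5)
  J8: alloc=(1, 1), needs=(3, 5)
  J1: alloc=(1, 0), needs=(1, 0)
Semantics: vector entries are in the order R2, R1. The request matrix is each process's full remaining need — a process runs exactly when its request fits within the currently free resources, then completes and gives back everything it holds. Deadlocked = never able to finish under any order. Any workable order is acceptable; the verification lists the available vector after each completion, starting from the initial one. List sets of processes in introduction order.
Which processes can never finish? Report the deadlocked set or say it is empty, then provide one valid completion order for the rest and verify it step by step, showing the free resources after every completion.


Deadlocked set: J3, J4 and J8.
Key observation: R1 is the bottleneck — with J1, J7 done the pool holds (2, 4), short of every remaining need.
One completion order for the rest: J1, J7. Step-by-step check:
  pool = (1, 3)
  J1: need (1, 0) fits (1, 3); releases (1, 0), pool now (2, 3)
  J7: need (2, 1) fits (2, 3); releases (0, 1), pool now (2, 4)
The stuck group stays short no matter what:
  J3 still needs (1, 6) but only (2, 4) is free — short on R1
  J4 still needs (5, 5) but only (2, 4) is free — short on R2 and R1
  J8 still needs (3, 5) but only (2, 4) is free — short on R2 and R1


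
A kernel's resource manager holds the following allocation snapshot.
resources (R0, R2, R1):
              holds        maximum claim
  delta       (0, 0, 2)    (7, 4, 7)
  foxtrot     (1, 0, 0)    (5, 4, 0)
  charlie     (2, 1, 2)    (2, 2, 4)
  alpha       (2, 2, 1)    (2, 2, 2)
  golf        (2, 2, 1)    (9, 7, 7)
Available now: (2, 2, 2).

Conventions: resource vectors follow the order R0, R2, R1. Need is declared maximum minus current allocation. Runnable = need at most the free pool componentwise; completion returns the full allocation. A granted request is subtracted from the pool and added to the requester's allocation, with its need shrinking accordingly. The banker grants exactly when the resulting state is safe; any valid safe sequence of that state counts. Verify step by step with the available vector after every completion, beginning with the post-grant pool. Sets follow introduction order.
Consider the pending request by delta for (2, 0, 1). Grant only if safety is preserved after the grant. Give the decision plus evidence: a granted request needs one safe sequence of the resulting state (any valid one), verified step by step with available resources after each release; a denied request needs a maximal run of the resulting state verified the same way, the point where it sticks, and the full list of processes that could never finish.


GRANT. The post-grant state is safe; one safe sequence: alpha, charlie, foxtrot, delta, golf.
Key observation: after the grant the pool drops to (0, 2, 1), which still lets alpha finish first and unwind the rest.
Check on the post-grant state, step by step:
  pool = (0, 2, 1)
  run alpha (needs (0, 0, 1), free (0, 2, 1)); after release of (2, 2, 1) the pool is (2, 4, 2)
  run charlie (needs (0, 1, 2), free (2, 4, 2)); after release of (2, 1, 2) the pool is (4, 5, 4)
  run foxtrot (needs (4, 4, 0), free (4, 5, 4)); after release of (1, 0, 0) the pool is (5, 5, 4)
  run delta (needs (5, 4, 4), free (5, 5, 4)); after release of (2, 0, 3) the pool is (7, 5, 7)
  run golf (needs (7, 5, 6), free (7, 5, 7)); after release of (2, 2, 1) the pool is (9, 7, 8)


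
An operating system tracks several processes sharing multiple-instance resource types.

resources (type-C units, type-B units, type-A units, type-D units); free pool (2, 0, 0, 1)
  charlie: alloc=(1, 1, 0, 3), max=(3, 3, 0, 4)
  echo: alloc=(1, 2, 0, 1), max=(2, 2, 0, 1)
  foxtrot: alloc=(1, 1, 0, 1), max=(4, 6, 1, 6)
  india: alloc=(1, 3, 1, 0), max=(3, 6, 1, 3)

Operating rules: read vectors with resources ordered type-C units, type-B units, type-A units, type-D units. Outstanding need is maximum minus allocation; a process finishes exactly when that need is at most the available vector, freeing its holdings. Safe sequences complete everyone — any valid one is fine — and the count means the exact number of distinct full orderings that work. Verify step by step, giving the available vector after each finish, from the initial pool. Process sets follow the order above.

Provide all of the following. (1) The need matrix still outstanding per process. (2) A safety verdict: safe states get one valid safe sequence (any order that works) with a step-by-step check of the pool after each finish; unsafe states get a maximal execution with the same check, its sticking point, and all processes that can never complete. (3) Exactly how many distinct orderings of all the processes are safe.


(1) Remaining need (order type-C units, type-B units, type-A units, type-D units):
  charlie: (2, 2, 0, 1)
  echo: (1, 0, 0, 0)
  foxtrot: (3, 5, 1, 5)
  india: (2, 3, 0, 3)
(2) SAFE — a valid safe sequence is echo, charlie, india, foxtrot.
Key observation: charlie marks the first exact bind of the order: its need (2, 2, 0, 1) fits the free (3, 2, 0, 2) with zero slack on a requested resource.
Step-by-step check:
  pool = (2, 0, 0, 1)
  run echo (needs (1, 0, 0, 0), free (2, 0, 0, 1)); after release of (1, 2, 0, 1) the pool is (3, 2, 0, 2)
  run charlie (needs (2, 2, 0, 1), free (3, 2, 0, 2)); after release of (1, 1, 0, 3) the pool is (4, 3, 0, 5)
  run india (needs (2, 3, 0, 3), free (4, 3, 0, 5)); after release of (1, 3, 1, 0) the pool is (5, 6, 1, 5)
  run foxtrot (needs (3, 5, 1, 5), free (5, 6, 1, 5)); after release of (1, 1, 0, 1) the pool is (6, 7, 1, 6)
(3) Precisely 1 of the possible complete orderings is a safe sequence.


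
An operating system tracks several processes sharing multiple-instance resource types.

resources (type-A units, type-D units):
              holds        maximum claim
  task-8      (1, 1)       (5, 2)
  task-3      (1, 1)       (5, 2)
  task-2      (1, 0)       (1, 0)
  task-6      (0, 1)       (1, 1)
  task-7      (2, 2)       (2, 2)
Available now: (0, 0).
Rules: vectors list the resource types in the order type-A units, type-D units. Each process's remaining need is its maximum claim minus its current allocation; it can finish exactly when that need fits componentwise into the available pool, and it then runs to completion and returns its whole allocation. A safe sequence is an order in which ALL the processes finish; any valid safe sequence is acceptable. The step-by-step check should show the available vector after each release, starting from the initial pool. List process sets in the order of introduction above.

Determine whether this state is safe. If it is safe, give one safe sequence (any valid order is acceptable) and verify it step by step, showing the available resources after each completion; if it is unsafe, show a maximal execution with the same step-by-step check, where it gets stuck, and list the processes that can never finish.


UNSAFE.
Key observation: no order helps: past task-7, task-6, task-2, the free pool tops out at (3, 3), below what each blocked process needs in type-A units.
Going as far as possible: task-7, task-6, task-2; after that, nothing fits. Walking it through:
  pool = (0, 0)
  run task-7 (needs (0, 0), free (0, 0)); after release of (2, 2) the pool is (2, 2)
  run task-6 (needs (1, 0), free (2, 2)); after release of (0, 1) the pool is (2, 3)
  run task-2 (needs (0, 0), free (2, 3)); after release of (1, 0) the pool is (3, 3)
  task-8 cannot run: need (4, 1) vs free (3, 3) (insufficient type-A units)
  task-3 cannot run: need (4, 1) vs free (3, 3) (insufficient type-A units)
Permanently blocked: task-8 and task-3.
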